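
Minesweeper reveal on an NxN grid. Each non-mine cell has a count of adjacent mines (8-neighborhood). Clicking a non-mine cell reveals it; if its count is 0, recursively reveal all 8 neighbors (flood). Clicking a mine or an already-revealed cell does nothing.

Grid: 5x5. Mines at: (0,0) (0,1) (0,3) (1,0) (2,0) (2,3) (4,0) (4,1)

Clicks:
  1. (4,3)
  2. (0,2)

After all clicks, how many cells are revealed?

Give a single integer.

Click 1 (4,3) count=0: revealed 6 new [(3,2) (3,3) (3,4) (4,2) (4,3) (4,4)] -> total=6
Click 2 (0,2) count=2: revealed 1 new [(0,2)] -> total=7

Answer: 7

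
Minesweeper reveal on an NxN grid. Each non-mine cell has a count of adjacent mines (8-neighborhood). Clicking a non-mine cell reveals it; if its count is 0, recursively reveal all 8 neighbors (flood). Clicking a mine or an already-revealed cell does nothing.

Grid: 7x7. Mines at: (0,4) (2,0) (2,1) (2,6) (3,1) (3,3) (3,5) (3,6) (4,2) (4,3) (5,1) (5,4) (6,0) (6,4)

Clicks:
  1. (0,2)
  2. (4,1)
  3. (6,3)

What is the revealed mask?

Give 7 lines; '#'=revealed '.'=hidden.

Click 1 (0,2) count=0: revealed 8 new [(0,0) (0,1) (0,2) (0,3) (1,0) (1,1) (1,2) (1,3)] -> total=8
Click 2 (4,1) count=3: revealed 1 new [(4,1)] -> total=9
Click 3 (6,3) count=2: revealed 1 new [(6,3)] -> total=10

Answer: ####...
####...
.......
.......
.#.....
.......
...#...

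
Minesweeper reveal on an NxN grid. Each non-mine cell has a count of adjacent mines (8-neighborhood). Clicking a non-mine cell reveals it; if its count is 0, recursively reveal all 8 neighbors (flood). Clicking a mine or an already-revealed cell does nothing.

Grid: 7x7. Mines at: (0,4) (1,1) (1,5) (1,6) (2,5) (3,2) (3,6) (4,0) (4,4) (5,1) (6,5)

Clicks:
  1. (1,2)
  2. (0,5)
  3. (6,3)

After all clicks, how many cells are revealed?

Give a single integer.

Answer: 8

Derivation:
Click 1 (1,2) count=1: revealed 1 new [(1,2)] -> total=1
Click 2 (0,5) count=3: revealed 1 new [(0,5)] -> total=2
Click 3 (6,3) count=0: revealed 6 new [(5,2) (5,3) (5,4) (6,2) (6,3) (6,4)] -> total=8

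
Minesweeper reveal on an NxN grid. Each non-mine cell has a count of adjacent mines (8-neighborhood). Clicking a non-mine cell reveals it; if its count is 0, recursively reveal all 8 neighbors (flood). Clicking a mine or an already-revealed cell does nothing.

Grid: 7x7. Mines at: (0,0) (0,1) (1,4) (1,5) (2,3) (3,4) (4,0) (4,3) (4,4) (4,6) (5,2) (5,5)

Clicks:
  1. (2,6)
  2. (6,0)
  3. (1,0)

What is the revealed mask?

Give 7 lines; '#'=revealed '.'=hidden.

Click 1 (2,6) count=1: revealed 1 new [(2,6)] -> total=1
Click 2 (6,0) count=0: revealed 4 new [(5,0) (5,1) (6,0) (6,1)] -> total=5
Click 3 (1,0) count=2: revealed 1 new [(1,0)] -> total=6

Answer: .......
#......
......#
.......
.......
##.....
##.....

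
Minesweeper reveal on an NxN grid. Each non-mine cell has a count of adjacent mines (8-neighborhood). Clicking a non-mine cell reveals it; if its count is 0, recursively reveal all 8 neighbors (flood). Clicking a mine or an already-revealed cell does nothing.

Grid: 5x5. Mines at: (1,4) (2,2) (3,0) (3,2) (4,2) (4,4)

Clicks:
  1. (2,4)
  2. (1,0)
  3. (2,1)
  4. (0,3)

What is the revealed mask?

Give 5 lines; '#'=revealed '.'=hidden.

Answer: ####.
####.
##..#
.....
.....

Derivation:
Click 1 (2,4) count=1: revealed 1 new [(2,4)] -> total=1
Click 2 (1,0) count=0: revealed 10 new [(0,0) (0,1) (0,2) (0,3) (1,0) (1,1) (1,2) (1,3) (2,0) (2,1)] -> total=11
Click 3 (2,1) count=3: revealed 0 new [(none)] -> total=11
Click 4 (0,3) count=1: revealed 0 new [(none)] -> total=11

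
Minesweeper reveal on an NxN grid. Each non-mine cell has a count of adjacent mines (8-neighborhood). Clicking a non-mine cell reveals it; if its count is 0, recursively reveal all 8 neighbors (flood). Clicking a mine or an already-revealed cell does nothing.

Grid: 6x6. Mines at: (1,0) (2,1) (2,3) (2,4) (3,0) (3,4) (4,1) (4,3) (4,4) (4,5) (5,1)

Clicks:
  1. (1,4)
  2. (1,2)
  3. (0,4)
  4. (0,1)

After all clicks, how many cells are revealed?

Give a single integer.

Click 1 (1,4) count=2: revealed 1 new [(1,4)] -> total=1
Click 2 (1,2) count=2: revealed 1 new [(1,2)] -> total=2
Click 3 (0,4) count=0: revealed 8 new [(0,1) (0,2) (0,3) (0,4) (0,5) (1,1) (1,3) (1,5)] -> total=10
Click 4 (0,1) count=1: revealed 0 new [(none)] -> total=10

Answer: 10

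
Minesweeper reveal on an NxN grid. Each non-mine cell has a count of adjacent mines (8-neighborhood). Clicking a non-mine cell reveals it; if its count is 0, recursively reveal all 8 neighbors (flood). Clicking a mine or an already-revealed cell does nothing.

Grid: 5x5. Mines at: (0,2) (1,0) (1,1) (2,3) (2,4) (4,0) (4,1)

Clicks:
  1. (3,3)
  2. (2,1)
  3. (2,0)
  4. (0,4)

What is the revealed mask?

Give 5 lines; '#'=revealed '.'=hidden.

Click 1 (3,3) count=2: revealed 1 new [(3,3)] -> total=1
Click 2 (2,1) count=2: revealed 1 new [(2,1)] -> total=2
Click 3 (2,0) count=2: revealed 1 new [(2,0)] -> total=3
Click 4 (0,4) count=0: revealed 4 new [(0,3) (0,4) (1,3) (1,4)] -> total=7

Answer: ...##
...##
##...
...#.
.....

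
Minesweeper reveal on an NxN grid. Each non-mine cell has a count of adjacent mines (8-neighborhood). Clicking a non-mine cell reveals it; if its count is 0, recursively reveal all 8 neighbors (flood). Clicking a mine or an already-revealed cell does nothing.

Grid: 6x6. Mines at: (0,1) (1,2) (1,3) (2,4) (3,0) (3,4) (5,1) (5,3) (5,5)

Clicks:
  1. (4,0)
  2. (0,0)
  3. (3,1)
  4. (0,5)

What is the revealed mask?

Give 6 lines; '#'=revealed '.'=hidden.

Answer: #...##
....##
......
.#....
#.....
......

Derivation:
Click 1 (4,0) count=2: revealed 1 new [(4,0)] -> total=1
Click 2 (0,0) count=1: revealed 1 new [(0,0)] -> total=2
Click 3 (3,1) count=1: revealed 1 new [(3,1)] -> total=3
Click 4 (0,5) count=0: revealed 4 new [(0,4) (0,5) (1,4) (1,5)] -> total=7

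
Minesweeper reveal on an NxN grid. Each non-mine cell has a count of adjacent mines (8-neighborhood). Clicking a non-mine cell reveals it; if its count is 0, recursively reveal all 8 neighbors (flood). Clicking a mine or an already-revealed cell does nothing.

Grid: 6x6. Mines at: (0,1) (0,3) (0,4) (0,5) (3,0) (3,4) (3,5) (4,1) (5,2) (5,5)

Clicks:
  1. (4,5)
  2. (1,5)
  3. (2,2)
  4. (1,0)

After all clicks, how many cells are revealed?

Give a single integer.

Answer: 12

Derivation:
Click 1 (4,5) count=3: revealed 1 new [(4,5)] -> total=1
Click 2 (1,5) count=2: revealed 1 new [(1,5)] -> total=2
Click 3 (2,2) count=0: revealed 9 new [(1,1) (1,2) (1,3) (2,1) (2,2) (2,3) (3,1) (3,2) (3,3)] -> total=11
Click 4 (1,0) count=1: revealed 1 new [(1,0)] -> total=12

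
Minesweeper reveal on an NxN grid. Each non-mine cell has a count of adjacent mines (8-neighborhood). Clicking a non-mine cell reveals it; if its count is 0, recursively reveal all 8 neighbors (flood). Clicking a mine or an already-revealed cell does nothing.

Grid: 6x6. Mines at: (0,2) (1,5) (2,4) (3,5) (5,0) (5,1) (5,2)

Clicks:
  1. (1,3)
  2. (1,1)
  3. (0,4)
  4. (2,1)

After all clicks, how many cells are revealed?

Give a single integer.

Answer: 19

Derivation:
Click 1 (1,3) count=2: revealed 1 new [(1,3)] -> total=1
Click 2 (1,1) count=1: revealed 1 new [(1,1)] -> total=2
Click 3 (0,4) count=1: revealed 1 new [(0,4)] -> total=3
Click 4 (2,1) count=0: revealed 16 new [(0,0) (0,1) (1,0) (1,2) (2,0) (2,1) (2,2) (2,3) (3,0) (3,1) (3,2) (3,3) (4,0) (4,1) (4,2) (4,3)] -> total=19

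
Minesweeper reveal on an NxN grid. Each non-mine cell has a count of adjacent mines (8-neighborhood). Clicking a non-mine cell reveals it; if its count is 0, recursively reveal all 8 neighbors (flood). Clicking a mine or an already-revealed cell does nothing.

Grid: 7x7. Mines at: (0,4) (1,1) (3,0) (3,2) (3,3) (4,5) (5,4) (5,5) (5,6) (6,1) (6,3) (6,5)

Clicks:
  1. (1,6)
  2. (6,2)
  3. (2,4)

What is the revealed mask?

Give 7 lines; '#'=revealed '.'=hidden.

Answer: .....##
....###
....###
....###
.......
.......
..#....

Derivation:
Click 1 (1,6) count=0: revealed 11 new [(0,5) (0,6) (1,4) (1,5) (1,6) (2,4) (2,5) (2,6) (3,4) (3,5) (3,6)] -> total=11
Click 2 (6,2) count=2: revealed 1 new [(6,2)] -> total=12
Click 3 (2,4) count=1: revealed 0 new [(none)] -> total=12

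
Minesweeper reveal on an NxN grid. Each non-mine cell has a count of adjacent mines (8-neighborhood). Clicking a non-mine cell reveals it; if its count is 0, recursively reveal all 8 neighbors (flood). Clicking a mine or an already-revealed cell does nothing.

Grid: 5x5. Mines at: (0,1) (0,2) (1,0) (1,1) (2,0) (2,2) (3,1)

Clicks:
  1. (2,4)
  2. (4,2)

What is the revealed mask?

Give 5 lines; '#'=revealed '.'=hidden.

Answer: ...##
...##
...##
..###
..###

Derivation:
Click 1 (2,4) count=0: revealed 12 new [(0,3) (0,4) (1,3) (1,4) (2,3) (2,4) (3,2) (3,3) (3,4) (4,2) (4,3) (4,4)] -> total=12
Click 2 (4,2) count=1: revealed 0 new [(none)] -> total=12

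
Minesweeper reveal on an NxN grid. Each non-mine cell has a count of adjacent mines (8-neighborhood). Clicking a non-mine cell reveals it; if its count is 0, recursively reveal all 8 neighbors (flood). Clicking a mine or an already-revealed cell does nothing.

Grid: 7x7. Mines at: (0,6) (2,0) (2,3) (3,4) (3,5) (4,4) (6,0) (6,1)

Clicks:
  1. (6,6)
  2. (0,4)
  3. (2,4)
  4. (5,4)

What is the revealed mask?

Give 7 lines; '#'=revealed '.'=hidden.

Click 1 (6,6) count=0: revealed 12 new [(4,5) (4,6) (5,2) (5,3) (5,4) (5,5) (5,6) (6,2) (6,3) (6,4) (6,5) (6,6)] -> total=12
Click 2 (0,4) count=0: revealed 12 new [(0,0) (0,1) (0,2) (0,3) (0,4) (0,5) (1,0) (1,1) (1,2) (1,3) (1,4) (1,5)] -> total=24
Click 3 (2,4) count=3: revealed 1 new [(2,4)] -> total=25
Click 4 (5,4) count=1: revealed 0 new [(none)] -> total=25

Answer: ######.
######.
....#..
.......
.....##
..#####
..#####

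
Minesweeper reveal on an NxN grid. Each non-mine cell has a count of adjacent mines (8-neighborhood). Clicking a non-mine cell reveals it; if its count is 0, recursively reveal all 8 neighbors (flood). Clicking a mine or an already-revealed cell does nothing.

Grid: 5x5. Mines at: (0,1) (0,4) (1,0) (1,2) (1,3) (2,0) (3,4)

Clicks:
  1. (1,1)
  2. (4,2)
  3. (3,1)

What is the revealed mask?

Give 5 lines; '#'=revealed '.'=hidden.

Click 1 (1,1) count=4: revealed 1 new [(1,1)] -> total=1
Click 2 (4,2) count=0: revealed 11 new [(2,1) (2,2) (2,3) (3,0) (3,1) (3,2) (3,3) (4,0) (4,1) (4,2) (4,3)] -> total=12
Click 3 (3,1) count=1: revealed 0 new [(none)] -> total=12

Answer: .....
.#...
.###.
####.
####.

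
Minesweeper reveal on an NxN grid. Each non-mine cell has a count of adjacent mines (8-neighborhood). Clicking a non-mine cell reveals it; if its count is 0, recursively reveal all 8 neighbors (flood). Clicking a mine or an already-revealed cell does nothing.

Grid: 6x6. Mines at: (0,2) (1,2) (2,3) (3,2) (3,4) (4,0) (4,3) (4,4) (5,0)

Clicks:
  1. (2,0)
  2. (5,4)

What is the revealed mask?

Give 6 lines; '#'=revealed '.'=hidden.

Click 1 (2,0) count=0: revealed 8 new [(0,0) (0,1) (1,0) (1,1) (2,0) (2,1) (3,0) (3,1)] -> total=8
Click 2 (5,4) count=2: revealed 1 new [(5,4)] -> total=9

Answer: ##....
##....
##....
##....
......
....#.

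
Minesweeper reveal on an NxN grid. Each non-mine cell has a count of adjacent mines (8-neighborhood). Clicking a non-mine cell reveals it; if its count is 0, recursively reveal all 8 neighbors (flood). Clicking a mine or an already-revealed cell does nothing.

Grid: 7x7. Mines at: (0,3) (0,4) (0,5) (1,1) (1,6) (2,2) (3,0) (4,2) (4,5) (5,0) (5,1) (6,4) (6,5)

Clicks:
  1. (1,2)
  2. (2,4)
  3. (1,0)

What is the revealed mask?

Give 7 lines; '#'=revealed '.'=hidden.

Click 1 (1,2) count=3: revealed 1 new [(1,2)] -> total=1
Click 2 (2,4) count=0: revealed 9 new [(1,3) (1,4) (1,5) (2,3) (2,4) (2,5) (3,3) (3,4) (3,5)] -> total=10
Click 3 (1,0) count=1: revealed 1 new [(1,0)] -> total=11

Answer: .......
#.####.
...###.
...###.
.......
.......
.......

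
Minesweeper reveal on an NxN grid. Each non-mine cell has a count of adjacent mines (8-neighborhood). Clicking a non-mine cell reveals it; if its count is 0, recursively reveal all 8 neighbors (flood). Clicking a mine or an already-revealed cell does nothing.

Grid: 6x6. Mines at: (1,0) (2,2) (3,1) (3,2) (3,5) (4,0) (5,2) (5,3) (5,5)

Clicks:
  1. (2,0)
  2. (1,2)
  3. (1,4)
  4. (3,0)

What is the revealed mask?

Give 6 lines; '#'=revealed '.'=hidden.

Answer: .#####
.#####
#..###
#.....
......
......

Derivation:
Click 1 (2,0) count=2: revealed 1 new [(2,0)] -> total=1
Click 2 (1,2) count=1: revealed 1 new [(1,2)] -> total=2
Click 3 (1,4) count=0: revealed 12 new [(0,1) (0,2) (0,3) (0,4) (0,5) (1,1) (1,3) (1,4) (1,5) (2,3) (2,4) (2,5)] -> total=14
Click 4 (3,0) count=2: revealed 1 new [(3,0)] -> total=15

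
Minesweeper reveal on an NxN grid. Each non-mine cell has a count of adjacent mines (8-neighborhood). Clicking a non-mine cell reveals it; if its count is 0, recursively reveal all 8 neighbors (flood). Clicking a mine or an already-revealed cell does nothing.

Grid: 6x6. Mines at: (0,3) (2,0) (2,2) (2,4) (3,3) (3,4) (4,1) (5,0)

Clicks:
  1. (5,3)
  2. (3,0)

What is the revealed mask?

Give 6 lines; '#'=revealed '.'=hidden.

Click 1 (5,3) count=0: revealed 8 new [(4,2) (4,3) (4,4) (4,5) (5,2) (5,3) (5,4) (5,5)] -> total=8
Click 2 (3,0) count=2: revealed 1 new [(3,0)] -> total=9

Answer: ......
......
......
#.....
..####
..####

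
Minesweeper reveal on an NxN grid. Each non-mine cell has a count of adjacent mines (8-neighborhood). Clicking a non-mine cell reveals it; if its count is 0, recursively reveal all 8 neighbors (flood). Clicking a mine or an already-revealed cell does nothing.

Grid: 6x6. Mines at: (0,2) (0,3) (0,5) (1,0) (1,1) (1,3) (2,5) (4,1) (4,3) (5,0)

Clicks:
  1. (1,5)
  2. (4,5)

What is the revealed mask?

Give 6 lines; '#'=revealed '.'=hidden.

Answer: ......
.....#
......
....##
....##
....##

Derivation:
Click 1 (1,5) count=2: revealed 1 new [(1,5)] -> total=1
Click 2 (4,5) count=0: revealed 6 new [(3,4) (3,5) (4,4) (4,5) (5,4) (5,5)] -> total=7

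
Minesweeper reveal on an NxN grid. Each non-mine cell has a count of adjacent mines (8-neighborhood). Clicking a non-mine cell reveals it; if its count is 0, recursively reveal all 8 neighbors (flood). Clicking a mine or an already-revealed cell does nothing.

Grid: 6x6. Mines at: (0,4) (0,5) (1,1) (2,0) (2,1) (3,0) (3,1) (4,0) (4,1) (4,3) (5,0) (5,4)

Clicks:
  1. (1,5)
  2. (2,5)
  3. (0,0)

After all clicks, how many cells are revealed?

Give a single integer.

Answer: 15

Derivation:
Click 1 (1,5) count=2: revealed 1 new [(1,5)] -> total=1
Click 2 (2,5) count=0: revealed 13 new [(1,2) (1,3) (1,4) (2,2) (2,3) (2,4) (2,5) (3,2) (3,3) (3,4) (3,5) (4,4) (4,5)] -> total=14
Click 3 (0,0) count=1: revealed 1 new [(0,0)] -> total=15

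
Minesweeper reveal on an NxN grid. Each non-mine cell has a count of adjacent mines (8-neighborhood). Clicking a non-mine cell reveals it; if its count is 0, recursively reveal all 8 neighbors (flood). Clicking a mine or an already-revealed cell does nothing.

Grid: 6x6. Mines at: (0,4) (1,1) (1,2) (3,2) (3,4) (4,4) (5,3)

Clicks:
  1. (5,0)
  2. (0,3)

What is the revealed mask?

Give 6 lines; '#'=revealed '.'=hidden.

Click 1 (5,0) count=0: revealed 10 new [(2,0) (2,1) (3,0) (3,1) (4,0) (4,1) (4,2) (5,0) (5,1) (5,2)] -> total=10
Click 2 (0,3) count=2: revealed 1 new [(0,3)] -> total=11

Answer: ...#..
......
##....
##....
###...
###...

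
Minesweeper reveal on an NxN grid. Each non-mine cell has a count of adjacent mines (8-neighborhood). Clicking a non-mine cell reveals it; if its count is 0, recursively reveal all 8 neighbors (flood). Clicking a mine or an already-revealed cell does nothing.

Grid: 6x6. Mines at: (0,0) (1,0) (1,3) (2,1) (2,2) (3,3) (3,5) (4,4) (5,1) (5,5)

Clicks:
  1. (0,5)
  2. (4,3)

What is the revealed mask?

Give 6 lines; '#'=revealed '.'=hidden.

Answer: ....##
....##
....##
......
...#..
......

Derivation:
Click 1 (0,5) count=0: revealed 6 new [(0,4) (0,5) (1,4) (1,5) (2,4) (2,5)] -> total=6
Click 2 (4,3) count=2: revealed 1 new [(4,3)] -> total=7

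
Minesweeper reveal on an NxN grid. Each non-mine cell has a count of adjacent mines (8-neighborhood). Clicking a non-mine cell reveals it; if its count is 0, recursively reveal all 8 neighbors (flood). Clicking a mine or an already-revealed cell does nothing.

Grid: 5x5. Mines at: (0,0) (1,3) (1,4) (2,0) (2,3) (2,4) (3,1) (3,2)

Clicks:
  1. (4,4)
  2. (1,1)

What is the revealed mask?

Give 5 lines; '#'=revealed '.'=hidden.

Click 1 (4,4) count=0: revealed 4 new [(3,3) (3,4) (4,3) (4,4)] -> total=4
Click 2 (1,1) count=2: revealed 1 new [(1,1)] -> total=5

Answer: .....
.#...
.....
...##
...##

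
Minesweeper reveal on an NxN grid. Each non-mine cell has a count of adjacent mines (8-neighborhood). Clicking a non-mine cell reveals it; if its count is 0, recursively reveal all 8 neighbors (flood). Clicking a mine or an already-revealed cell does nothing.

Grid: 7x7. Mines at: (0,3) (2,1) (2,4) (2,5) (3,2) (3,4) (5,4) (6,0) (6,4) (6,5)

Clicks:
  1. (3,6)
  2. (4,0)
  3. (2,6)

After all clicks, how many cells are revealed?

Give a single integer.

Click 1 (3,6) count=1: revealed 1 new [(3,6)] -> total=1
Click 2 (4,0) count=0: revealed 6 new [(3,0) (3,1) (4,0) (4,1) (5,0) (5,1)] -> total=7
Click 3 (2,6) count=1: revealed 1 new [(2,6)] -> total=8

Answer: 8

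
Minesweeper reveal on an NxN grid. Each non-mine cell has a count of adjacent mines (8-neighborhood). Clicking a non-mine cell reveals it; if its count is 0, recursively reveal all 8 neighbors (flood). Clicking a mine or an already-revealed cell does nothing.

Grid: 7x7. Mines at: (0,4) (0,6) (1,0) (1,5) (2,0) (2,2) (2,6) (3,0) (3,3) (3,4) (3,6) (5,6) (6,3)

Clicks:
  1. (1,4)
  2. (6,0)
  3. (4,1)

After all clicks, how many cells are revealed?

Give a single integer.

Click 1 (1,4) count=2: revealed 1 new [(1,4)] -> total=1
Click 2 (6,0) count=0: revealed 9 new [(4,0) (4,1) (4,2) (5,0) (5,1) (5,2) (6,0) (6,1) (6,2)] -> total=10
Click 3 (4,1) count=1: revealed 0 new [(none)] -> total=10

Answer: 10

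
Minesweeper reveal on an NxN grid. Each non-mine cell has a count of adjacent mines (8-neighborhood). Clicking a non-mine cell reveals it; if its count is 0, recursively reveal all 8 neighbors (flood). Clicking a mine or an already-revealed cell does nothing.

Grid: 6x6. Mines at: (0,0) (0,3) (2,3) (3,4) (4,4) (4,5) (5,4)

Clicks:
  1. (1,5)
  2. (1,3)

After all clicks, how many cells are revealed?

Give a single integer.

Answer: 7

Derivation:
Click 1 (1,5) count=0: revealed 6 new [(0,4) (0,5) (1,4) (1,5) (2,4) (2,5)] -> total=6
Click 2 (1,3) count=2: revealed 1 new [(1,3)] -> total=7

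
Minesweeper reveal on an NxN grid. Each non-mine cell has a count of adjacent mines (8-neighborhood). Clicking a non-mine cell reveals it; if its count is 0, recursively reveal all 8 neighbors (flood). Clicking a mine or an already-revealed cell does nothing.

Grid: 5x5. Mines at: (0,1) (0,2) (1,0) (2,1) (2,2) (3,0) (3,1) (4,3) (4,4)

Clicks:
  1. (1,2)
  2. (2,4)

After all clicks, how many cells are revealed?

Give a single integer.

Answer: 9

Derivation:
Click 1 (1,2) count=4: revealed 1 new [(1,2)] -> total=1
Click 2 (2,4) count=0: revealed 8 new [(0,3) (0,4) (1,3) (1,4) (2,3) (2,4) (3,3) (3,4)] -> total=9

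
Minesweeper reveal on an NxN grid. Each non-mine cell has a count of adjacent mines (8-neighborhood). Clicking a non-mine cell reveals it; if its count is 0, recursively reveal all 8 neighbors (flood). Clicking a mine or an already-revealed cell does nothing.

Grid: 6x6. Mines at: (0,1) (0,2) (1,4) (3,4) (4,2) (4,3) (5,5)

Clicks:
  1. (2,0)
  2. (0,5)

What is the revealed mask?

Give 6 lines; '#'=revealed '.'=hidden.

Click 1 (2,0) count=0: revealed 16 new [(1,0) (1,1) (1,2) (1,3) (2,0) (2,1) (2,2) (2,3) (3,0) (3,1) (3,2) (3,3) (4,0) (4,1) (5,0) (5,1)] -> total=16
Click 2 (0,5) count=1: revealed 1 new [(0,5)] -> total=17

Answer: .....#
####..
####..
####..
##....
##....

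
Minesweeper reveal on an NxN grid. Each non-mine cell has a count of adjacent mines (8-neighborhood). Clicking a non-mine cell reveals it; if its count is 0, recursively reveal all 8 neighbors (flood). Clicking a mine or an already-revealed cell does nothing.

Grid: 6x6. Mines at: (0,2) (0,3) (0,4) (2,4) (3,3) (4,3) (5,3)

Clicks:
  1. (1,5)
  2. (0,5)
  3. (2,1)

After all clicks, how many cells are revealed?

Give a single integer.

Answer: 19

Derivation:
Click 1 (1,5) count=2: revealed 1 new [(1,5)] -> total=1
Click 2 (0,5) count=1: revealed 1 new [(0,5)] -> total=2
Click 3 (2,1) count=0: revealed 17 new [(0,0) (0,1) (1,0) (1,1) (1,2) (2,0) (2,1) (2,2) (3,0) (3,1) (3,2) (4,0) (4,1) (4,2) (5,0) (5,1) (5,2)] -> total=19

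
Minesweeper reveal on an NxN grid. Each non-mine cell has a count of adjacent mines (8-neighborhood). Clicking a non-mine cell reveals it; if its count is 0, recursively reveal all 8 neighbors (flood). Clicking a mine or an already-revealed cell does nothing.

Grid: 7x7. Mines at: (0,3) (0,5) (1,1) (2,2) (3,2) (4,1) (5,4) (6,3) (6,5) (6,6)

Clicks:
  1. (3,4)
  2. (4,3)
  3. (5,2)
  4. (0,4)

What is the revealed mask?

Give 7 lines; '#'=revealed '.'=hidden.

Answer: ....#..
...####
...####
...####
...####
..#..##
.......

Derivation:
Click 1 (3,4) count=0: revealed 18 new [(1,3) (1,4) (1,5) (1,6) (2,3) (2,4) (2,5) (2,6) (3,3) (3,4) (3,5) (3,6) (4,3) (4,4) (4,5) (4,6) (5,5) (5,6)] -> total=18
Click 2 (4,3) count=2: revealed 0 new [(none)] -> total=18
Click 3 (5,2) count=2: revealed 1 new [(5,2)] -> total=19
Click 4 (0,4) count=2: revealed 1 new [(0,4)] -> total=20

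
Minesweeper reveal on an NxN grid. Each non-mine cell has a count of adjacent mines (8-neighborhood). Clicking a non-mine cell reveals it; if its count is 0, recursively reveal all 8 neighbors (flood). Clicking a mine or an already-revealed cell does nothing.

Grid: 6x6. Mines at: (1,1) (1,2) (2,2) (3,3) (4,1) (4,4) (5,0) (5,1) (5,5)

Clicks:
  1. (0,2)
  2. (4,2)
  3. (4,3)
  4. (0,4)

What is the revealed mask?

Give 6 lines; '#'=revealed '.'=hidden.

Answer: ..####
...###
...###
....##
..##..
......

Derivation:
Click 1 (0,2) count=2: revealed 1 new [(0,2)] -> total=1
Click 2 (4,2) count=3: revealed 1 new [(4,2)] -> total=2
Click 3 (4,3) count=2: revealed 1 new [(4,3)] -> total=3
Click 4 (0,4) count=0: revealed 11 new [(0,3) (0,4) (0,5) (1,3) (1,4) (1,5) (2,3) (2,4) (2,5) (3,4) (3,5)] -> total=14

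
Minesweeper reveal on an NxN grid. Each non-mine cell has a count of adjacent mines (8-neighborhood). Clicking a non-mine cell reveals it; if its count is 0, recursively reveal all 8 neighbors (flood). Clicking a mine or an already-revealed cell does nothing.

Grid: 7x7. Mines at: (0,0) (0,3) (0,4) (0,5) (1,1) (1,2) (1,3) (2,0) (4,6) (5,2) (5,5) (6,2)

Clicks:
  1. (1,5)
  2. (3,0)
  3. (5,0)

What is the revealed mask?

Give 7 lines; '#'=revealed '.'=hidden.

Answer: .......
.....#.
.......
##.....
##.....
##.....
##.....

Derivation:
Click 1 (1,5) count=2: revealed 1 new [(1,5)] -> total=1
Click 2 (3,0) count=1: revealed 1 new [(3,0)] -> total=2
Click 3 (5,0) count=0: revealed 7 new [(3,1) (4,0) (4,1) (5,0) (5,1) (6,0) (6,1)] -> total=9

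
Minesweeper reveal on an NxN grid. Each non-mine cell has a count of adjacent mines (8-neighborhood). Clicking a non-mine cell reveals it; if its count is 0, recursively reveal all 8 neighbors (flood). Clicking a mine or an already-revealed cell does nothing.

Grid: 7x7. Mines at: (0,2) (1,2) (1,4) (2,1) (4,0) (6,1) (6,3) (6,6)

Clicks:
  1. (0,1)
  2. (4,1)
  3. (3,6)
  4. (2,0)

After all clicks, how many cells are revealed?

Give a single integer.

Click 1 (0,1) count=2: revealed 1 new [(0,1)] -> total=1
Click 2 (4,1) count=1: revealed 1 new [(4,1)] -> total=2
Click 3 (3,6) count=0: revealed 26 new [(0,5) (0,6) (1,5) (1,6) (2,2) (2,3) (2,4) (2,5) (2,6) (3,1) (3,2) (3,3) (3,4) (3,5) (3,6) (4,2) (4,3) (4,4) (4,5) (4,6) (5,1) (5,2) (5,3) (5,4) (5,5) (5,6)] -> total=28
Click 4 (2,0) count=1: revealed 1 new [(2,0)] -> total=29

Answer: 29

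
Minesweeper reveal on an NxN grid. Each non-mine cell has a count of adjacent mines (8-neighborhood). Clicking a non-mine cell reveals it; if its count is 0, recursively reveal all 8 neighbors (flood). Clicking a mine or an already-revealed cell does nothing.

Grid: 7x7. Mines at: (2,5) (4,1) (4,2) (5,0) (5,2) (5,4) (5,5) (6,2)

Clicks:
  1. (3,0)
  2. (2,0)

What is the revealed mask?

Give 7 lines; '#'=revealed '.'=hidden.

Answer: #######
#######
#####..
#####..
.......
.......
.......

Derivation:
Click 1 (3,0) count=1: revealed 1 new [(3,0)] -> total=1
Click 2 (2,0) count=0: revealed 23 new [(0,0) (0,1) (0,2) (0,3) (0,4) (0,5) (0,6) (1,0) (1,1) (1,2) (1,3) (1,4) (1,5) (1,6) (2,0) (2,1) (2,2) (2,3) (2,4) (3,1) (3,2) (3,3) (3,4)] -> total=24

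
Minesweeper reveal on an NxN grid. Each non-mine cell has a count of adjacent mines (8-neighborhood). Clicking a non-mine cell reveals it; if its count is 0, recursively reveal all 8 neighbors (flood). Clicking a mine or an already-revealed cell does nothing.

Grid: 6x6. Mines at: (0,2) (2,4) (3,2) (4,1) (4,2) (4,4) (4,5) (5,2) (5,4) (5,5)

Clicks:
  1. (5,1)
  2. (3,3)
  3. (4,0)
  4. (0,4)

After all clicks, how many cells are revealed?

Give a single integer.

Answer: 9

Derivation:
Click 1 (5,1) count=3: revealed 1 new [(5,1)] -> total=1
Click 2 (3,3) count=4: revealed 1 new [(3,3)] -> total=2
Click 3 (4,0) count=1: revealed 1 new [(4,0)] -> total=3
Click 4 (0,4) count=0: revealed 6 new [(0,3) (0,4) (0,5) (1,3) (1,4) (1,5)] -> total=9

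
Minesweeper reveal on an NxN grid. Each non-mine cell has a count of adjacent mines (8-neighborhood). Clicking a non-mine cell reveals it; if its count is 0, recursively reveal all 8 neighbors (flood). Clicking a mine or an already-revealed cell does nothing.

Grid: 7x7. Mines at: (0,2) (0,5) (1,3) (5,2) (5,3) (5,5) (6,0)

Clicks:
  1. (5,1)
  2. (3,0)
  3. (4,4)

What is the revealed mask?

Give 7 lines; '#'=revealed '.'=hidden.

Answer: ##.....
###.###
#######
#######
#######
##.....
.......

Derivation:
Click 1 (5,1) count=2: revealed 1 new [(5,1)] -> total=1
Click 2 (3,0) count=0: revealed 30 new [(0,0) (0,1) (1,0) (1,1) (1,2) (1,4) (1,5) (1,6) (2,0) (2,1) (2,2) (2,3) (2,4) (2,5) (2,6) (3,0) (3,1) (3,2) (3,3) (3,4) (3,5) (3,6) (4,0) (4,1) (4,2) (4,3) (4,4) (4,5) (4,6) (5,0)] -> total=31
Click 3 (4,4) count=2: revealed 0 new [(none)] -> total=31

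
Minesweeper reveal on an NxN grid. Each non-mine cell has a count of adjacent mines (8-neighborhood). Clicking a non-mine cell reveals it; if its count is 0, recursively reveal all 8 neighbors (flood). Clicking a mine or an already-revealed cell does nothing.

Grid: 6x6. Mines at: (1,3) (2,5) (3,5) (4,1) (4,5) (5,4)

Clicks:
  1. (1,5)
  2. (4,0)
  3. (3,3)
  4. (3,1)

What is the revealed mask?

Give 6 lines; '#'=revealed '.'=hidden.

Click 1 (1,5) count=1: revealed 1 new [(1,5)] -> total=1
Click 2 (4,0) count=1: revealed 1 new [(4,0)] -> total=2
Click 3 (3,3) count=0: revealed 9 new [(2,2) (2,3) (2,4) (3,2) (3,3) (3,4) (4,2) (4,3) (4,4)] -> total=11
Click 4 (3,1) count=1: revealed 1 new [(3,1)] -> total=12

Answer: ......
.....#
..###.
.####.
#.###.
......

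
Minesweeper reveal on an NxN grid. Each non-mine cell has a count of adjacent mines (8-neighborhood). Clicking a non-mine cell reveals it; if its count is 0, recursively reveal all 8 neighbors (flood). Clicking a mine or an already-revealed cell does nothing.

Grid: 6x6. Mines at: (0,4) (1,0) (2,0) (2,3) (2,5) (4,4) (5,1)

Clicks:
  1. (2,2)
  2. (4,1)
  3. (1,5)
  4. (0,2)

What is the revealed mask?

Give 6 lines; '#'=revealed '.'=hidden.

Answer: .###..
.###.#
..#...
......
.#....
......

Derivation:
Click 1 (2,2) count=1: revealed 1 new [(2,2)] -> total=1
Click 2 (4,1) count=1: revealed 1 new [(4,1)] -> total=2
Click 3 (1,5) count=2: revealed 1 new [(1,5)] -> total=3
Click 4 (0,2) count=0: revealed 6 new [(0,1) (0,2) (0,3) (1,1) (1,2) (1,3)] -> total=9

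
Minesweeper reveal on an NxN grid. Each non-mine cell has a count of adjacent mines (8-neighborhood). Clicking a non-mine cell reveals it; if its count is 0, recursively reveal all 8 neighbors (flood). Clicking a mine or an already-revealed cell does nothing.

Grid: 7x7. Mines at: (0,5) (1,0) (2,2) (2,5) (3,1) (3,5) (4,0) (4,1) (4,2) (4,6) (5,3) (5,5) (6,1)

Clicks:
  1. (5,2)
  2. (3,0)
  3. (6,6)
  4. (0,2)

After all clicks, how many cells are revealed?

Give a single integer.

Click 1 (5,2) count=4: revealed 1 new [(5,2)] -> total=1
Click 2 (3,0) count=3: revealed 1 new [(3,0)] -> total=2
Click 3 (6,6) count=1: revealed 1 new [(6,6)] -> total=3
Click 4 (0,2) count=0: revealed 8 new [(0,1) (0,2) (0,3) (0,4) (1,1) (1,2) (1,3) (1,4)] -> total=11

Answer: 11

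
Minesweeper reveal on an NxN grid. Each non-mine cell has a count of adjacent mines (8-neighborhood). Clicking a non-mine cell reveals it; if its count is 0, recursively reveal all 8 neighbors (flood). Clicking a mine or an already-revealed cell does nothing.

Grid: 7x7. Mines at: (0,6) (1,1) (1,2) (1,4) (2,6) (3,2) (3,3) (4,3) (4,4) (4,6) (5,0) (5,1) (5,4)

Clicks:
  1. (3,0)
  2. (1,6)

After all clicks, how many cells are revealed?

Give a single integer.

Answer: 7

Derivation:
Click 1 (3,0) count=0: revealed 6 new [(2,0) (2,1) (3,0) (3,1) (4,0) (4,1)] -> total=6
Click 2 (1,6) count=2: revealed 1 new [(1,6)] -> total=7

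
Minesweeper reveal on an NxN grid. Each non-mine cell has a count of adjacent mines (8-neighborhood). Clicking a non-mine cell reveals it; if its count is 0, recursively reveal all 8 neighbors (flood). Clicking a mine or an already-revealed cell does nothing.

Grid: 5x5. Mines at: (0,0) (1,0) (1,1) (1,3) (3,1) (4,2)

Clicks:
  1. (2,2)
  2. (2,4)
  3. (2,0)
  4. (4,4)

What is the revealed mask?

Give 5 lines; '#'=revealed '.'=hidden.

Click 1 (2,2) count=3: revealed 1 new [(2,2)] -> total=1
Click 2 (2,4) count=1: revealed 1 new [(2,4)] -> total=2
Click 3 (2,0) count=3: revealed 1 new [(2,0)] -> total=3
Click 4 (4,4) count=0: revealed 5 new [(2,3) (3,3) (3,4) (4,3) (4,4)] -> total=8

Answer: .....
.....
#.###
...##
...##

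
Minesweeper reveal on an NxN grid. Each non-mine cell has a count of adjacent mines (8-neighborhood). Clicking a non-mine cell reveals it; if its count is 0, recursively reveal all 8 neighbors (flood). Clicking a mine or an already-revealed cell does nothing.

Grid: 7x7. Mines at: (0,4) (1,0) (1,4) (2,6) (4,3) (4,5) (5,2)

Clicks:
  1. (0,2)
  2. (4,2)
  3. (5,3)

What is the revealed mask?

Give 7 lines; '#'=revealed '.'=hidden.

Click 1 (0,2) count=0: revealed 21 new [(0,1) (0,2) (0,3) (1,1) (1,2) (1,3) (2,0) (2,1) (2,2) (2,3) (3,0) (3,1) (3,2) (3,3) (4,0) (4,1) (4,2) (5,0) (5,1) (6,0) (6,1)] -> total=21
Click 2 (4,2) count=2: revealed 0 new [(none)] -> total=21
Click 3 (5,3) count=2: revealed 1 new [(5,3)] -> total=22

Answer: .###...
.###...
####...
####...
###....
##.#...
##.....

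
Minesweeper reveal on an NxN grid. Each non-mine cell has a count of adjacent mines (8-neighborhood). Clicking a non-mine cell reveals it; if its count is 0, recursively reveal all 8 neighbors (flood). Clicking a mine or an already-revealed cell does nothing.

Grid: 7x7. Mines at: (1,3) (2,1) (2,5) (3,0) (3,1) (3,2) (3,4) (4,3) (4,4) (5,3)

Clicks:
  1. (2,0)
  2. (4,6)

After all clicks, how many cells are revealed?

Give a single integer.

Answer: 11

Derivation:
Click 1 (2,0) count=3: revealed 1 new [(2,0)] -> total=1
Click 2 (4,6) count=0: revealed 10 new [(3,5) (3,6) (4,5) (4,6) (5,4) (5,5) (5,6) (6,4) (6,5) (6,6)] -> total=11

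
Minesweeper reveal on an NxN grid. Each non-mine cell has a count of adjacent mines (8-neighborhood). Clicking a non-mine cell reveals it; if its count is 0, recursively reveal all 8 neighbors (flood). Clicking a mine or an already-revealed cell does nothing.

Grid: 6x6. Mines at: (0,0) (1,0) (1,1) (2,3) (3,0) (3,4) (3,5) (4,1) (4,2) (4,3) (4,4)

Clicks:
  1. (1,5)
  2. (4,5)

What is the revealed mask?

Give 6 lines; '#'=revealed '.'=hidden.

Click 1 (1,5) count=0: revealed 10 new [(0,2) (0,3) (0,4) (0,5) (1,2) (1,3) (1,4) (1,5) (2,4) (2,5)] -> total=10
Click 2 (4,5) count=3: revealed 1 new [(4,5)] -> total=11

Answer: ..####
..####
....##
......
.....#
......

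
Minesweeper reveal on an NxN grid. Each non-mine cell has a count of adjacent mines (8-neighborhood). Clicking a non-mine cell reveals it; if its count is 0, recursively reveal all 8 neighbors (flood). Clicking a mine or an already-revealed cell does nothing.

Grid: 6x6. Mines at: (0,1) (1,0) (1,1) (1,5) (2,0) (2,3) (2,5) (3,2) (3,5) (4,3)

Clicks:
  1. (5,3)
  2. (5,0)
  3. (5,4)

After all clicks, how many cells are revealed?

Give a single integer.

Click 1 (5,3) count=1: revealed 1 new [(5,3)] -> total=1
Click 2 (5,0) count=0: revealed 8 new [(3,0) (3,1) (4,0) (4,1) (4,2) (5,0) (5,1) (5,2)] -> total=9
Click 3 (5,4) count=1: revealed 1 new [(5,4)] -> total=10

Answer: 10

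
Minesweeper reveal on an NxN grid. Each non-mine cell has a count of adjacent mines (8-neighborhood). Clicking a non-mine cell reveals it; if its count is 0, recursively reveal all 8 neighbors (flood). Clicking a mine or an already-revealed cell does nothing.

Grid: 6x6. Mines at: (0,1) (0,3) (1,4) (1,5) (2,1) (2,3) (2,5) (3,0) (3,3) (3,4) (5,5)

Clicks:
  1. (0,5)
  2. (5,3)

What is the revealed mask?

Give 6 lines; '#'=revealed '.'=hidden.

Answer: .....#
......
......
......
#####.
#####.

Derivation:
Click 1 (0,5) count=2: revealed 1 new [(0,5)] -> total=1
Click 2 (5,3) count=0: revealed 10 new [(4,0) (4,1) (4,2) (4,3) (4,4) (5,0) (5,1) (5,2) (5,3) (5,4)] -> total=11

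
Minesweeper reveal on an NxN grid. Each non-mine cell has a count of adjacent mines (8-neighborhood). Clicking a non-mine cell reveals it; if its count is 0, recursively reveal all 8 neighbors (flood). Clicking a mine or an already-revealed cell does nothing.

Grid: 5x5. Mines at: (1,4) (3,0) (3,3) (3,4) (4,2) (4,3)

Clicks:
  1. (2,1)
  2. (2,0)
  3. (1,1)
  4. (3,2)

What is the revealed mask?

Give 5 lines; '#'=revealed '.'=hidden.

Click 1 (2,1) count=1: revealed 1 new [(2,1)] -> total=1
Click 2 (2,0) count=1: revealed 1 new [(2,0)] -> total=2
Click 3 (1,1) count=0: revealed 10 new [(0,0) (0,1) (0,2) (0,3) (1,0) (1,1) (1,2) (1,3) (2,2) (2,3)] -> total=12
Click 4 (3,2) count=3: revealed 1 new [(3,2)] -> total=13

Answer: ####.
####.
####.
..#..
.....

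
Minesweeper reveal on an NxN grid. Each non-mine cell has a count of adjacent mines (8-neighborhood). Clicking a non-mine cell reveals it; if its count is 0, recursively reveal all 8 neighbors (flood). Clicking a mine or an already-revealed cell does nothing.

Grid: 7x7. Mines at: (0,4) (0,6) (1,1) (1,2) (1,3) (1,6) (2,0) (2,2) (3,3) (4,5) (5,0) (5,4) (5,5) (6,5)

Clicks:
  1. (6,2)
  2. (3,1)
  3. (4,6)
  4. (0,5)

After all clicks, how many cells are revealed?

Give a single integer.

Click 1 (6,2) count=0: revealed 9 new [(4,1) (4,2) (4,3) (5,1) (5,2) (5,3) (6,1) (6,2) (6,3)] -> total=9
Click 2 (3,1) count=2: revealed 1 new [(3,1)] -> total=10
Click 3 (4,6) count=2: revealed 1 new [(4,6)] -> total=11
Click 4 (0,5) count=3: revealed 1 new [(0,5)] -> total=12

Answer: 12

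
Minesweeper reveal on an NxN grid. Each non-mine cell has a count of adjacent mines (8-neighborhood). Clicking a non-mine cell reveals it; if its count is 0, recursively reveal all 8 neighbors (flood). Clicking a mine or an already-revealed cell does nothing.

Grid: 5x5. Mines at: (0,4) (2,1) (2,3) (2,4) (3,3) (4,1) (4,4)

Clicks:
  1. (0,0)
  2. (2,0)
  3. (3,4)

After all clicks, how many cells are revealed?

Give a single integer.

Answer: 10

Derivation:
Click 1 (0,0) count=0: revealed 8 new [(0,0) (0,1) (0,2) (0,3) (1,0) (1,1) (1,2) (1,3)] -> total=8
Click 2 (2,0) count=1: revealed 1 new [(2,0)] -> total=9
Click 3 (3,4) count=4: revealed 1 new [(3,4)] -> total=10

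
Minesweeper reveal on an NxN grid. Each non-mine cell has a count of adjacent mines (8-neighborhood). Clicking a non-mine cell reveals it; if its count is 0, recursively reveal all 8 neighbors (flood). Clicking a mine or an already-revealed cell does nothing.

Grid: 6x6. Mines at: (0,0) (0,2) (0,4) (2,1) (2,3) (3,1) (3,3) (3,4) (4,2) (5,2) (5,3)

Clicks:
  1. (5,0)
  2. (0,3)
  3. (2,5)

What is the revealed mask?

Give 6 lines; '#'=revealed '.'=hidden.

Answer: ...#..
......
.....#
......
##....
##....

Derivation:
Click 1 (5,0) count=0: revealed 4 new [(4,0) (4,1) (5,0) (5,1)] -> total=4
Click 2 (0,3) count=2: revealed 1 new [(0,3)] -> total=5
Click 3 (2,5) count=1: revealed 1 new [(2,5)] -> total=6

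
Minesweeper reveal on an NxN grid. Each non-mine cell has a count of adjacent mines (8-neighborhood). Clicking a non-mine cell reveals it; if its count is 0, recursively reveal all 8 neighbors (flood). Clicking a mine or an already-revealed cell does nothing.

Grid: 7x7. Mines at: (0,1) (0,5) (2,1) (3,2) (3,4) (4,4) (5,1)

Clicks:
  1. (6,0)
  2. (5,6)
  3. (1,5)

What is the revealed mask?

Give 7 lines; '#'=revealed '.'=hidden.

Click 1 (6,0) count=1: revealed 1 new [(6,0)] -> total=1
Click 2 (5,6) count=0: revealed 18 new [(1,5) (1,6) (2,5) (2,6) (3,5) (3,6) (4,5) (4,6) (5,2) (5,3) (5,4) (5,5) (5,6) (6,2) (6,3) (6,4) (6,5) (6,6)] -> total=19
Click 3 (1,5) count=1: revealed 0 new [(none)] -> total=19

Answer: .......
.....##
.....##
.....##
.....##
..#####
#.#####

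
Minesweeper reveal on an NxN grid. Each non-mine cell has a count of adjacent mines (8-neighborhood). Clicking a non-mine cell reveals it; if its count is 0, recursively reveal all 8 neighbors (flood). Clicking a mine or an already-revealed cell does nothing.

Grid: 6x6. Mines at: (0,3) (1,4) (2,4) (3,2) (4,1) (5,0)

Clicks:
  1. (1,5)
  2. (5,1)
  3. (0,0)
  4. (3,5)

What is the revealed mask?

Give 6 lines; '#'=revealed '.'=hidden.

Click 1 (1,5) count=2: revealed 1 new [(1,5)] -> total=1
Click 2 (5,1) count=2: revealed 1 new [(5,1)] -> total=2
Click 3 (0,0) count=0: revealed 11 new [(0,0) (0,1) (0,2) (1,0) (1,1) (1,2) (2,0) (2,1) (2,2) (3,0) (3,1)] -> total=13
Click 4 (3,5) count=1: revealed 1 new [(3,5)] -> total=14

Answer: ###...
###..#
###...
##...#
......
.#....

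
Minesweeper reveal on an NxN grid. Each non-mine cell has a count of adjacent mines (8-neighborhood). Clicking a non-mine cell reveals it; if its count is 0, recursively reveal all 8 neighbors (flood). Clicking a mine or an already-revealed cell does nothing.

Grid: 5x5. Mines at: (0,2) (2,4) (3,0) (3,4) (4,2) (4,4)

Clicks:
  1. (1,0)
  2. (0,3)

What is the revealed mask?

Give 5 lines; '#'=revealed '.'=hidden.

Click 1 (1,0) count=0: revealed 6 new [(0,0) (0,1) (1,0) (1,1) (2,0) (2,1)] -> total=6
Click 2 (0,3) count=1: revealed 1 new [(0,3)] -> total=7

Answer: ##.#.
##...
##...
.....
.....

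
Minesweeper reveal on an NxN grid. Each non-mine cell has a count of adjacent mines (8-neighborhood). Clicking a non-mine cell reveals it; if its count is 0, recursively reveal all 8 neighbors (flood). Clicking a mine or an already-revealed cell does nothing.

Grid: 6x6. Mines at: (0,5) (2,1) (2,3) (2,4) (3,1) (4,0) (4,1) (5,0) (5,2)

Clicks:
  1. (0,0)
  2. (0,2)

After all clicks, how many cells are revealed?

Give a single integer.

Click 1 (0,0) count=0: revealed 10 new [(0,0) (0,1) (0,2) (0,3) (0,4) (1,0) (1,1) (1,2) (1,3) (1,4)] -> total=10
Click 2 (0,2) count=0: revealed 0 new [(none)] -> total=10

Answer: 10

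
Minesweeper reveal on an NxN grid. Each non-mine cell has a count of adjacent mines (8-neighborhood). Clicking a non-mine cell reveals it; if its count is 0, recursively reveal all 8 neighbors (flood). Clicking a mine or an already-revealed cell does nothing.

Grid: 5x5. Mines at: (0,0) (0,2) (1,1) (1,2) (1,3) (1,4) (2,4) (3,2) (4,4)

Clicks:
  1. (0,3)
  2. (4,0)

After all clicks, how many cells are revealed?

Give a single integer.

Answer: 7

Derivation:
Click 1 (0,3) count=4: revealed 1 new [(0,3)] -> total=1
Click 2 (4,0) count=0: revealed 6 new [(2,0) (2,1) (3,0) (3,1) (4,0) (4,1)] -> total=7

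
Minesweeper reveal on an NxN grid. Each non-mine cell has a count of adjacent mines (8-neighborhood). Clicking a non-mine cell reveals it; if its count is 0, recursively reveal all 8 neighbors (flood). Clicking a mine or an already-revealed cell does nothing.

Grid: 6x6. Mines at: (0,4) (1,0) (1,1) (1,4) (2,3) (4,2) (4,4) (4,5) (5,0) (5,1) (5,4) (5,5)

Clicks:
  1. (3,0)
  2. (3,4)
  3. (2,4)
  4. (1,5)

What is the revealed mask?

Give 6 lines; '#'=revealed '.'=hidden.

Answer: ......
.....#
##..#.
##..#.
##....
......

Derivation:
Click 1 (3,0) count=0: revealed 6 new [(2,0) (2,1) (3,0) (3,1) (4,0) (4,1)] -> total=6
Click 2 (3,4) count=3: revealed 1 new [(3,4)] -> total=7
Click 3 (2,4) count=2: revealed 1 new [(2,4)] -> total=8
Click 4 (1,5) count=2: revealed 1 new [(1,5)] -> total=9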